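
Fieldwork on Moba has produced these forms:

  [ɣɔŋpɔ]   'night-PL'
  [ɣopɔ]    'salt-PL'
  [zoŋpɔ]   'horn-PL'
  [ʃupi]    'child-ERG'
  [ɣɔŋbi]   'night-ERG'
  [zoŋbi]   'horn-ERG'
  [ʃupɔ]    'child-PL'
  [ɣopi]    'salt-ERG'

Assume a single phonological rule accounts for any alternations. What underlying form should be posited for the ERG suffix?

/-bi/

The ERG morpheme has two allomorphs, [-bi] and [-pi].
By contrast the PL suffix keeps its initial [p] throughout — that segment must be underlying.
The ERG suffix is therefore /-bi/ underlyingly, with post-vocalic devoicing: voiced stops become voiceless after a vowel.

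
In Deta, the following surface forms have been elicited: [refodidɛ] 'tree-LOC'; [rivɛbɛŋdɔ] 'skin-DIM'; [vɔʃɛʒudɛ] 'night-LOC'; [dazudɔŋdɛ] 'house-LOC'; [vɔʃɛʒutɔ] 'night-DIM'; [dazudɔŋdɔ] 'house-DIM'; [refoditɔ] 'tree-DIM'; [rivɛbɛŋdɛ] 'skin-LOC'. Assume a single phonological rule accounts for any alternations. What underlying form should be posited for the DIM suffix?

/-tɔ/

The DIM morpheme has two allomorphs, [-dɔ] and [-tɔ].
The LOC suffix, which begins with [d], is invariant after every stem; so [d] is not altered by any rule here.
The DIM suffix is therefore /-tɔ/ underlyingly, with post-nasal voicing: voiceless stops become voiced after a nasal.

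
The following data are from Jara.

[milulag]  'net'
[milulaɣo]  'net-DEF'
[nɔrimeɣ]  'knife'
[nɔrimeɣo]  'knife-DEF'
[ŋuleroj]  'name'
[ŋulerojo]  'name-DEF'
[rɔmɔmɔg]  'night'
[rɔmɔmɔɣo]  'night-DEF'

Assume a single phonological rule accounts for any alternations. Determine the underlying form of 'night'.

/rɔmɔmɔg/

'night' shows [g] ~ [ɣ] at the end of the stem ([rɔmɔmɔg] vs [rɔmɔmɔɣo]).
Compare 'knife', with invariant [ɣ] in [nɔrimeɣ] and [nɔrimeɣo]: an analysis with underlying /ɣ/ and a rule producing [g] in isolation would wrongly predict alternation here too.
Therefore /g/ is basic and [ɣ] is derived by intervocalic spirantization (voiced stops become fricatives between vowels).
So 'night' = /rɔmɔmɔg/.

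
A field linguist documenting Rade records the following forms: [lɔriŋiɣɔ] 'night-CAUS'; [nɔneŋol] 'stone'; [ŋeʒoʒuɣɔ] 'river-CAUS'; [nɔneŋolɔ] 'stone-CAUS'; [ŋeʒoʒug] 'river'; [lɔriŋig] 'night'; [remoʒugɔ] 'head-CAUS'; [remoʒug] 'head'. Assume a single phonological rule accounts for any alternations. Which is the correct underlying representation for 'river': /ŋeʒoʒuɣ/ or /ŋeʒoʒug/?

/ŋeʒoʒuɣ/

In [ŋeʒoʒuɣɔ] and [ŋeʒoʒug] the final segment of 'river' alternates: [ɣ] ~ [g].
But 'head' keeps [g] in both environments ([remoʒugɔ], [remoʒug]), so there is no rule changing /g/ to [ɣ] before the CAUS suffix.
Therefore /ɣ/ is basic and [g] is derived by word-final hardening (voiced fricatives become stops word-finally).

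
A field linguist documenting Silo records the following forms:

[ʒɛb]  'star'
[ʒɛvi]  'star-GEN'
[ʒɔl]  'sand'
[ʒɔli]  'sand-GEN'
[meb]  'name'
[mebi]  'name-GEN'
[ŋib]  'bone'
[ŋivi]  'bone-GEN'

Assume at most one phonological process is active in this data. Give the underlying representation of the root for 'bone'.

'bone' shows [b] ~ [v] at the end of the stem ([ŋib] vs [ŋivi]).
Compare 'name', with invariant [b] in [meb] and [mebi]: an analysis with underlying /b/ and a rule producing [v] before the GEN suffix would wrongly predict alternation here too.
The alternation reflects word-final hardening: voiced fricatives become stops word-finally. /v/ is underlying.

/ŋiv/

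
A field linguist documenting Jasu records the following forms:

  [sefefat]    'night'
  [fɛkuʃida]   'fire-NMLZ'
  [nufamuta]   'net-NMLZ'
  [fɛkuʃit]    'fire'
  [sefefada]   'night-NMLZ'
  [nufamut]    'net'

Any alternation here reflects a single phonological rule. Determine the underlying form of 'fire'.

/fɛkuʃid/

The root 'fire' surfaces as [fɛkuʃida] and [fɛkuʃit], with a stem-final [d] ~ [t] alternation.
If /t/ were underlying and a rule turned it into [d] before the NMLZ suffix, 'net' would also alternate; but it has [t] in both [nufamuta] and [nufamut].
The alternation reflects word-final obstruent devoicing: voiced obstruents become voiceless word-finally. /d/ is underlying.
Hence 'fire' is /fɛkuʃid/ underlyingly.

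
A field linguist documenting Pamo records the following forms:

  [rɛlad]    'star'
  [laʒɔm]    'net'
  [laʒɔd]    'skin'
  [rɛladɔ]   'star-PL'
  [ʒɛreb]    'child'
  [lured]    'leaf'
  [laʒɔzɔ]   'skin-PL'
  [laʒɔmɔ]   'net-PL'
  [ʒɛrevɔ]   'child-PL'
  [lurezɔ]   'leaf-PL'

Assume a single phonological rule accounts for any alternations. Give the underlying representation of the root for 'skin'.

'skin' shows [z] ~ [d] at the end of the stem ([laʒɔzɔ] vs [laʒɔd]).
If /d/ were underlying and a rule turned it into [z] before the PL suffix, 'star' would also alternate; but it has [d] in both [rɛladɔ] and [rɛlad].
The underlying segment must be /z/; voiced fricatives become stops word-finally, yielding [d] there.
Hence 'skin' is /laʒɔz/ underlyingly.

/laʒɔz/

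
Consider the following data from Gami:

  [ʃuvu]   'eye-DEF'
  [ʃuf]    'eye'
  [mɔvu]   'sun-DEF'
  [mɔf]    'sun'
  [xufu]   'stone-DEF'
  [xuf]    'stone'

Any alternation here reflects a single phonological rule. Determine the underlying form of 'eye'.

In [ʃuvu] and [ʃuf] the final segment of 'eye' alternates: [v] ~ [f].
But 'stone' keeps [f] in both environments ([xufu], [xuf]), so there is no rule changing /f/ to [v] before the DEF suffix.
So /v/ is underlying, and a rule of word-final obstruent devoicing — voiced obstruents become voiceless word-finally — gives [f].

/ʃuv/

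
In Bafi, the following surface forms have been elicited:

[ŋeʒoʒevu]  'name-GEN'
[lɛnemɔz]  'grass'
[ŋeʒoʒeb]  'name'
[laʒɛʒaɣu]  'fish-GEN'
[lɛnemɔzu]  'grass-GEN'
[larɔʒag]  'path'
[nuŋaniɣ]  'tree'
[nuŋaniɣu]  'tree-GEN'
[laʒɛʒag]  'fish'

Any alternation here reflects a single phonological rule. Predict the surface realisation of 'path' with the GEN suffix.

The root 'fish' surfaces as [laʒɛʒaɣu] and [laʒɛʒag], with a stem-final [ɣ] ~ [g] alternation.
The stem 'tree' ([nuŋaniɣu], [nuŋaniɣ]) shows [ɣ] unchanged in both environments, so [ɣ] cannot be basic with [g] derived in isolation.
So /g/ is underlying, and a rule of intervocalic spirantization — voiced stops become fricatives between vowels — gives [ɣ].
The one attested form of 'path', [larɔʒag], shows underlying /larɔʒag/. Applying the same rule between vowels gives [larɔʒaɣu].

[larɔʒaɣu]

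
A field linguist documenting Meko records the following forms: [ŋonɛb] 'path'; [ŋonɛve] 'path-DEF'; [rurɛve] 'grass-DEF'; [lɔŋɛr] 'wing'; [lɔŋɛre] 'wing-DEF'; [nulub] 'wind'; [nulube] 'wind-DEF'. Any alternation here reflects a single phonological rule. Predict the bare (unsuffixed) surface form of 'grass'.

[rurɛb]

The root 'path' surfaces as [ŋonɛb] and [ŋonɛve], with a stem-final [b] ~ [v] alternation.
If /b/ were underlying and a rule turned it into [v] before the DEF suffix, 'wind' would also alternate; but it has [b] in both [nulub] and [nulube].
The underlying segment must be /v/; voiced fricatives become stops word-finally, yielding [b] there.
From [rurɛve] the stem 'grass' is /rurɛv/; word-finally this yields [rurɛb].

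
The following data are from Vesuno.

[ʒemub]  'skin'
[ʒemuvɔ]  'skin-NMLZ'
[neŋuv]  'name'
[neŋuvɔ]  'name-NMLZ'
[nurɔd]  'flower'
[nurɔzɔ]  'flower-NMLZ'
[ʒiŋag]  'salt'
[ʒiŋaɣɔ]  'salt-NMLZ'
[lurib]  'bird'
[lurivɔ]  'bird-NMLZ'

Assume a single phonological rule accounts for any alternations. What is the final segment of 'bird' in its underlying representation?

/b/

The root 'bird' surfaces as [lurib] and [lurivɔ], with a stem-final [b] ~ [v] alternation.
The stem 'name' ([neŋuv], [neŋuvɔ]) shows [v] unchanged in both environments, so [v] cannot be basic with [b] derived in isolation.
So /b/ is underlying, and a rule of intervocalic spirantization — voiced stops become fricatives between vowels — gives [v].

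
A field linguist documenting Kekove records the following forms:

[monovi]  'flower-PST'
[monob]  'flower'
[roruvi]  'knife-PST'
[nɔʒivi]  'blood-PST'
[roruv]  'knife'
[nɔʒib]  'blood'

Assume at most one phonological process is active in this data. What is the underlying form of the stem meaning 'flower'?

/monob/

In [monovi] and [monob] the final segment of 'flower' alternates: [v] ~ [b].
The stem 'knife' ([roruvi], [roruv]) shows [v] unchanged in both environments, so [v] cannot be basic with [b] derived in isolation.
Therefore /b/ is basic and [v] is derived by intervocalic spirantization (voiced stops become fricatives between vowels).
Hence 'flower' is /monob/ underlyingly.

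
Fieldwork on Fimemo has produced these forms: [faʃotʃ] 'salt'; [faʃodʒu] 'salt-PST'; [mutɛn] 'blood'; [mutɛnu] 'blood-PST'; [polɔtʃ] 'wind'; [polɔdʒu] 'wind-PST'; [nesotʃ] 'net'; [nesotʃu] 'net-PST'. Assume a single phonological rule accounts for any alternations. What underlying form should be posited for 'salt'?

/faʃodʒ/

The stem for 'salt' ends in [tʃ] in [faʃotʃ] but [dʒ] in [faʃodʒu].
If /tʃ/ were underlying and a rule turned it into [dʒ] before the PST suffix, 'net' would also alternate; but it has [tʃ] in both [nesotʃ] and [nesotʃu].
The underlying segment must be /dʒ/; voiced obstruents become voiceless word-finally, yielding [tʃ] there.
The underlying form of 'salt' is therefore /faʃodʒ/.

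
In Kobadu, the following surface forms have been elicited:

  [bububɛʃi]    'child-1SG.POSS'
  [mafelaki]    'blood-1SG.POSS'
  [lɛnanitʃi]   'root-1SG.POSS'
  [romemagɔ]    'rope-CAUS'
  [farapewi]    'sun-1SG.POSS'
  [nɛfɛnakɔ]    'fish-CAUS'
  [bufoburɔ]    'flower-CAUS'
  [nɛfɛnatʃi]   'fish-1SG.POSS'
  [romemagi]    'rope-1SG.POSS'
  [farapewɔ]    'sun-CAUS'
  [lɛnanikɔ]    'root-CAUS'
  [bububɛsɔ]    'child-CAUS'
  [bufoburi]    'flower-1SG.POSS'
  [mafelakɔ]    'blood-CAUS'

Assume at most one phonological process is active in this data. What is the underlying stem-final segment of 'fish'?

/tʃ/

The root 'fish' surfaces as [nɛfɛnakɔ] and [nɛfɛnatʃi], with a stem-final [k] ~ [tʃ] alternation.
The stem 'blood' ([mafelakɔ], [mafelaki]) shows [k] unchanged in both environments, so [k] cannot be basic with [tʃ] derived before the 1SG.POSS suffix.
So /tʃ/ is underlying, and a rule of depalatalization — palato-alveolar /tʃ/ and /ʃ/ become [k] and [s] when no front vowel follows — gives [k].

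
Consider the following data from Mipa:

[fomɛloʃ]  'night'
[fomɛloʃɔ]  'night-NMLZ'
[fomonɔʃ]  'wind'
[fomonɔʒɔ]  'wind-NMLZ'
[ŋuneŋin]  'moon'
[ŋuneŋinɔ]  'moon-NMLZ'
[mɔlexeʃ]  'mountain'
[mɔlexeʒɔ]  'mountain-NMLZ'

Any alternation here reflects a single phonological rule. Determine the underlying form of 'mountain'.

/mɔlexeʒ/

The root 'mountain' surfaces as [mɔlexeʃ] and [mɔlexeʒɔ], with a stem-final [ʃ] ~ [ʒ] alternation.
But 'night' keeps [ʃ] in both environments ([fomɛloʃ], [fomɛloʃɔ]), so there is no rule changing /ʃ/ to [ʒ] before the NMLZ suffix.
The underlying segment must be /ʒ/; voiced obstruents become voiceless word-finally, yielding [ʃ] there.
So 'mountain' = /mɔlexeʒ/.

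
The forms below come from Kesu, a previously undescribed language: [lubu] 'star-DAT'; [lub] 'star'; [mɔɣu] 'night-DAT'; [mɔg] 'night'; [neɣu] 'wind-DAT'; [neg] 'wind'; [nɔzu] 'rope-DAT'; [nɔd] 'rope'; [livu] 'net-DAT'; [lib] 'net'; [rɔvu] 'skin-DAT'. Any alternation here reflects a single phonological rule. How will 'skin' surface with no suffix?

[rɔb]

In [livu] and [lib] the final segment of 'net' alternates: [v] ~ [b].
Compare 'star', with invariant [b] in [lubu] and [lub]: an analysis with underlying /b/ and a rule producing [v] before the DAT suffix would wrongly predict alternation here too.
The underlying segment must be /v/; voiced fricatives become stops word-finally, yielding [b] there.
The one attested form of 'skin', [rɔvu], shows underlying /rɔv/. Applying the same rule word-finally gives [rɔb].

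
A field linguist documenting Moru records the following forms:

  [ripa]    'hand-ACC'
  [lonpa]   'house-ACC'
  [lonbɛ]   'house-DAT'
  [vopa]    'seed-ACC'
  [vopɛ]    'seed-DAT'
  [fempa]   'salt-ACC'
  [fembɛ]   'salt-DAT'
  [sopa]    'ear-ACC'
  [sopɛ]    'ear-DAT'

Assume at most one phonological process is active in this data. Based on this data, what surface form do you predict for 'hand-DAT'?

The DAT morpheme has two allomorphs, [-bɛ] and [-pɛ].
By contrast the ACC suffix keeps its initial [p] throughout — that segment must be underlying.
The DAT suffix is therefore /-bɛ/ underlyingly, with post-vocalic devoicing: voiced stops become voiceless after a vowel.
After 'hand', which ends in a vowel, the suffix surfaces as [-pɛ], giving [ripɛ].

[ripɛ]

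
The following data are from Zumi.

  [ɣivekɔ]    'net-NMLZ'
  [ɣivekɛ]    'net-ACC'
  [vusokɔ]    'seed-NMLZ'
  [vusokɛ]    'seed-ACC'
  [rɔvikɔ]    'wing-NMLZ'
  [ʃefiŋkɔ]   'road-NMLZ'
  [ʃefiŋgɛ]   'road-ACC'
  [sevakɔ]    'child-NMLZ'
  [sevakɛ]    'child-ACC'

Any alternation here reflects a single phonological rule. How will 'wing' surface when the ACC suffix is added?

The ACC morpheme has two allomorphs, [-gɛ] and [-kɛ].
The NMLZ suffix, which begins with [k], is invariant after every stem; so [k] is not altered by any rule here.
The ACC suffix is therefore /-gɛ/ underlyingly, with post-vocalic devoicing: voiced stops become voiceless after a vowel.
After 'wing', which ends in a vowel, the suffix surfaces as [-kɛ], giving [rɔvikɛ].

[rɔvikɛ]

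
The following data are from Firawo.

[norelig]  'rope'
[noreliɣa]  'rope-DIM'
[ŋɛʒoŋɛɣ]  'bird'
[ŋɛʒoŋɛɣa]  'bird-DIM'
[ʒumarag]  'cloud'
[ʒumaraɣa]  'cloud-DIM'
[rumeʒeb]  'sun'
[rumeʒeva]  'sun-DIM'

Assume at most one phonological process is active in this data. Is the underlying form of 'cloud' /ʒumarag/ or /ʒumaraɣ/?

/ʒumarag/

'cloud' shows [g] ~ [ɣ] at the end of the stem ([ʒumarag] vs [ʒumaraɣa]).
But 'bird' keeps [ɣ] in both environments ([ŋɛʒoŋɛɣ], [ŋɛʒoŋɛɣa]), so there is no rule changing /ɣ/ to [g] in isolation.
The alternation reflects intervocalic spirantization: voiced stops become fricatives between vowels. /g/ is underlying.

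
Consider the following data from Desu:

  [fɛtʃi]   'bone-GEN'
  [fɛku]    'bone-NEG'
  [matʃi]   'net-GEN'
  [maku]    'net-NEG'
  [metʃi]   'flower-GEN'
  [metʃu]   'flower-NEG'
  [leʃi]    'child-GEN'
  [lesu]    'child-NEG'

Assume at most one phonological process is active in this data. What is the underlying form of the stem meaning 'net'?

The stem for 'net' ends in [tʃ] in [matʃi] but [k] in [maku].
But 'flower' keeps [tʃ] in both environments ([metʃi], [metʃu]), so there is no rule changing /tʃ/ to [k] before the NEG suffix.
The underlying segment must be /k/; /k/ and /s/ become palato-alveolar [tʃ] and [ʃ] before a front vowel, yielding [tʃ] there.

/mak/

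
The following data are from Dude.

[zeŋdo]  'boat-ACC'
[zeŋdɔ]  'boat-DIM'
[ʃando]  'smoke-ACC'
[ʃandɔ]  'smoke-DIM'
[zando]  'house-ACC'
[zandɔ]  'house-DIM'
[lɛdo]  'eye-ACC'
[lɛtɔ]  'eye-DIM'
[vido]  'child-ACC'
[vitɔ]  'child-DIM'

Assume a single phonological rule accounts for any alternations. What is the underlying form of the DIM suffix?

/-tɔ/

The DIM suffix surfaces as [-dɔ] and [-tɔ], depending on the final segment of the stem.
By contrast the ACC suffix keeps its initial [d] throughout — that segment must be underlying.
So the underlying form is /-tɔ/, and voiceless stops become voiced after a nasal.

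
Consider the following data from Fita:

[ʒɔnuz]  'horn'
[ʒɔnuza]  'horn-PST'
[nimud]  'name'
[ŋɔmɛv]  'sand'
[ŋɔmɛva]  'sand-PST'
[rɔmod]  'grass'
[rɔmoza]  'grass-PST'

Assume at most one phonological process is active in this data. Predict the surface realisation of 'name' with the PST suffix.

'grass' shows [d] ~ [z] at the end of the stem ([rɔmod] vs [rɔmoza]).
The stem 'horn' ([ʒɔnuz], [ʒɔnuza]) shows [z] unchanged in both environments, so [z] cannot be basic with [d] derived in isolation.
Therefore /d/ is basic and [z] is derived by intervocalic spirantization (voiced stops become fricatives between vowels).
From [nimud] the stem 'name' is /nimud/; between vowels this yields [nimuza].

[nimuza]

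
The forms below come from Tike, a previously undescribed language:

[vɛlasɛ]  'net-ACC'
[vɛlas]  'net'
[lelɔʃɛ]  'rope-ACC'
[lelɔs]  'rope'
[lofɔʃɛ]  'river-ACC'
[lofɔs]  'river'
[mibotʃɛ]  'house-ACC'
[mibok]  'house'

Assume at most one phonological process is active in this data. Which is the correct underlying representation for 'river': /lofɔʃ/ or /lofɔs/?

The root 'river' surfaces as [lofɔʃɛ] and [lofɔs], with a stem-final [ʃ] ~ [s] alternation.
Compare 'net', with invariant [s] in [vɛlasɛ] and [vɛlas]: an analysis with underlying /s/ and a rule producing [ʃ] before the ACC suffix would wrongly predict alternation here too.
So /ʃ/ is underlying, and a rule of depalatalization — palato-alveolar /tʃ/ and /ʃ/ become [k] and [s] when no front vowel follows — gives [s].

/lofɔʃ/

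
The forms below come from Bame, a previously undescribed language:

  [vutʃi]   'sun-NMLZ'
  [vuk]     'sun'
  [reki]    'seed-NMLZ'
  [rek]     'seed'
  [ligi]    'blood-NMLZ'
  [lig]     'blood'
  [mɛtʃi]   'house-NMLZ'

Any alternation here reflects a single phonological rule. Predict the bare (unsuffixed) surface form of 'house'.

[mɛk]

In [vutʃi] and [vuk] the final segment of 'sun' alternates: [tʃ] ~ [k].
If /k/ were underlying and a rule turned it into [tʃ] before the NMLZ suffix, 'seed' would also alternate; but it has [k] in both [reki] and [rek].
Therefore /tʃ/ is basic and [k] is derived by depalatalization (palato-alveolar /tʃ/ becomes [k] when no front vowel follows).
The one attested form of 'house', [mɛtʃi], shows underlying /mɛtʃ/. Applying the same rule when no front vowel follows gives [mɛk].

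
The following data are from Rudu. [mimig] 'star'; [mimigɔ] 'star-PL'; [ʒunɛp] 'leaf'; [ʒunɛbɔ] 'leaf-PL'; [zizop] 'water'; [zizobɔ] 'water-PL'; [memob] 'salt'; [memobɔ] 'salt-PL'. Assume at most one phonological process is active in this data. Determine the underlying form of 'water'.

/zizop/

'water' shows [p] ~ [b] at the end of the stem ([zizop] vs [zizobɔ]).
But 'salt' keeps [b] in both environments ([memob], [memobɔ]), so there is no rule changing /b/ to [p] in isolation.
The alternation reflects intervocalic voicing: voiceless stops become voiced between vowels. /p/ is underlying.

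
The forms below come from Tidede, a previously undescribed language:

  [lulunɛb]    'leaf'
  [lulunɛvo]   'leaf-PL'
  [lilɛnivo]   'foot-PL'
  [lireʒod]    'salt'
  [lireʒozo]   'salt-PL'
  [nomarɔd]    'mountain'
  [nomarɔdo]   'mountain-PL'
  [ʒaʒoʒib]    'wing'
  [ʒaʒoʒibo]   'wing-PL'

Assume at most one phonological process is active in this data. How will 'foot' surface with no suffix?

In [lulunɛb] and [lulunɛvo] the final segment of 'leaf' alternates: [b] ~ [v].
Compare 'wing', with invariant [b] in [ʒaʒoʒib] and [ʒaʒoʒibo]: an analysis with underlying /b/ and a rule producing [v] before the PL suffix would wrongly predict alternation here too.
Therefore /v/ is basic and [b] is derived by word-final hardening (voiced fricatives become stops word-finally).
The one attested form of 'foot', [lilɛnivo], shows underlying /lilɛniv/. Applying the same rule word-finally gives [lilɛnib].

[lilɛnib]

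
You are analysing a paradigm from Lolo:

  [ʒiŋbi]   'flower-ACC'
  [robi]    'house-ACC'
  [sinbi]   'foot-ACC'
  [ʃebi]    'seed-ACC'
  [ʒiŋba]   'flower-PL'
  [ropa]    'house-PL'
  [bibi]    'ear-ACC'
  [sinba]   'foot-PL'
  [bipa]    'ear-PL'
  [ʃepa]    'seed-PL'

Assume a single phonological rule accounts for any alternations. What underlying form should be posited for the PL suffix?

The PL morpheme has two allomorphs, [-ba] and [-pa].
The ACC suffix, which begins with [b], is invariant after every stem; so [b] is not altered by any rule here.
So the underlying form is /-pa/, and voiceless stops become voiced after a nasal.

/-pa/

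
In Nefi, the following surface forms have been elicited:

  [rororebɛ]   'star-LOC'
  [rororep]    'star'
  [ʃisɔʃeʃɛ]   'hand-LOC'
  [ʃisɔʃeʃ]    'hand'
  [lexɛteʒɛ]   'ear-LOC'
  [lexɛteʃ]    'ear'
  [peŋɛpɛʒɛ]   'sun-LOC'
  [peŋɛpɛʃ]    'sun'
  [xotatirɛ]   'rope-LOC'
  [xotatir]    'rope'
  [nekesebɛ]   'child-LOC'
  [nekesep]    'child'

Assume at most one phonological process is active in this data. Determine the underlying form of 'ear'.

/lexɛteʒ/

In [lexɛteʒɛ] and [lexɛteʃ] the final segment of 'ear' alternates: [ʒ] ~ [ʃ].
If /ʃ/ were underlying and a rule turned it into [ʒ] before the LOC suffix, 'hand' would also alternate; but it has [ʃ] in both [ʃisɔʃeʃɛ] and [ʃisɔʃeʃ].
Therefore /ʒ/ is basic and [ʃ] is derived by word-final obstruent devoicing (voiced obstruents become voiceless word-finally).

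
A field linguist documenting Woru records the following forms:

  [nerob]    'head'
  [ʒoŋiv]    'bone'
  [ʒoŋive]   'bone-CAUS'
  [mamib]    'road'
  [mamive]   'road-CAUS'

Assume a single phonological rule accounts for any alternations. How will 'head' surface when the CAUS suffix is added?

'road' shows [b] ~ [v] at the end of the stem ([mamib] vs [mamive]).
But 'bone' keeps [v] in both environments ([ʒoŋiv], [ʒoŋive]), so there is no rule changing /v/ to [b] in isolation.
So /b/ is underlying, and a rule of intervocalic spirantization — voiced stops become fricatives between vowels — gives [v].
The one attested form of 'head', [nerob], shows underlying /nerob/. Applying the same rule between vowels gives [nerove].

[nerove]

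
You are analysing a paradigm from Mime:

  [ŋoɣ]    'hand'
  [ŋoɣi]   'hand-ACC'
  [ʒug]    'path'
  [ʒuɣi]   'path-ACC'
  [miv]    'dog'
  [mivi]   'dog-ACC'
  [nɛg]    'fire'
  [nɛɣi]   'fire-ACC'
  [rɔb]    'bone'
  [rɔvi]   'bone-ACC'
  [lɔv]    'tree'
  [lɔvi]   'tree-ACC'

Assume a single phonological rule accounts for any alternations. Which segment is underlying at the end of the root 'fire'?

/g/

The root 'fire' surfaces as [nɛg] and [nɛɣi], with a stem-final [g] ~ [ɣ] alternation.
If /ɣ/ were underlying and a rule turned it into [g] in isolation, 'hand' would also alternate; but it has [ɣ] in both [ŋoɣ] and [ŋoɣi].
The underlying segment must be /g/; voiced stops become fricatives between vowels, yielding [ɣ] there.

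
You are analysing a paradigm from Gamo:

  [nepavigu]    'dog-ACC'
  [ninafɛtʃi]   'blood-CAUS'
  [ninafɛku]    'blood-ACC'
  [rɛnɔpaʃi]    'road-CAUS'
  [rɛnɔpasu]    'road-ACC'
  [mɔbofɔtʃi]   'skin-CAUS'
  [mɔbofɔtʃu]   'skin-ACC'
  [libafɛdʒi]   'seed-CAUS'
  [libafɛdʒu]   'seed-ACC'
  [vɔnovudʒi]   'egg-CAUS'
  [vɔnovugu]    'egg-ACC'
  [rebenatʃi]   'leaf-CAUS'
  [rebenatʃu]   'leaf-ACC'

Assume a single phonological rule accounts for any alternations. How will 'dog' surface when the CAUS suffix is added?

The stem for 'egg' ends in [dʒ] in [vɔnovudʒi] but [g] in [vɔnovugu].
But 'seed' keeps [dʒ] in both environments ([libafɛdʒi], [libafɛdʒu]), so there is no rule changing /dʒ/ to [g] before the ACC suffix.
So /g/ is underlying, and a rule of palatalization before a front vowel — /k/, /g/ and /s/ become palato-alveolar [tʃ], [dʒ] and [ʃ] before a front vowel — gives [dʒ].
The one attested form of 'dog', [nepavigu], shows underlying /nepavig/. Applying the same rule before a front vowel gives [nepavidʒi].

[nepavidʒi]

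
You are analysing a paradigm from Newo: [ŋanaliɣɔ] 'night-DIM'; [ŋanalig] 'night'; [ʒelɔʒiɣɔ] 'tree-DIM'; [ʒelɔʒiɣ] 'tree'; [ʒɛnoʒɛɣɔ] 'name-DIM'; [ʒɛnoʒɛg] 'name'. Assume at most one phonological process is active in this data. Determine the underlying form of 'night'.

/ŋanalig/

The stem for 'night' ends in [ɣ] in [ŋanaliɣɔ] but [g] in [ŋanalig].
Compare 'tree', with invariant [ɣ] in [ʒelɔʒiɣɔ] and [ʒelɔʒiɣ]: an analysis with underlying /ɣ/ and a rule producing [g] in isolation would wrongly predict alternation here too.
So /g/ is underlying, and a rule of intervocalic spirantization — voiced stops become fricatives between vowels — gives [ɣ].
The underlying form of 'night' is therefore /ŋanalig/.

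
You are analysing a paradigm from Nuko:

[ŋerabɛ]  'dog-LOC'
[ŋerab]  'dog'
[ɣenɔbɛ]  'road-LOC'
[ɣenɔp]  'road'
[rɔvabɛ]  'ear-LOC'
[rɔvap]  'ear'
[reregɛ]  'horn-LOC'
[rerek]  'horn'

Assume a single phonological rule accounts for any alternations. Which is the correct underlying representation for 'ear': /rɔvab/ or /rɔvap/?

/rɔvap/

'ear' shows [b] ~ [p] at the end of the stem ([rɔvabɛ] vs [rɔvap]).
The stem 'dog' ([ŋerabɛ], [ŋerab]) shows [b] unchanged in both environments, so [b] cannot be basic with [p] derived in isolation.
The underlying segment must be /p/; voiceless stops become voiced between vowels, yielding [b] there.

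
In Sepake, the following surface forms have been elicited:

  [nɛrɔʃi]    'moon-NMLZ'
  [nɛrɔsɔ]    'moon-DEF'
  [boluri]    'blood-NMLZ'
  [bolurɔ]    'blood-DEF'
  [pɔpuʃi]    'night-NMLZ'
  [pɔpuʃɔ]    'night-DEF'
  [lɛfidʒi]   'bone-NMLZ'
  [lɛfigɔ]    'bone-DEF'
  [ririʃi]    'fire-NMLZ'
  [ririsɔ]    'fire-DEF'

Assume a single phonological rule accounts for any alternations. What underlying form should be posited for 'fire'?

/riris/

The stem for 'fire' ends in [ʃ] in [ririʃi] but [s] in [ririsɔ].
Compare 'night', with invariant [ʃ] in [pɔpuʃi] and [pɔpuʃɔ]: an analysis with underlying /ʃ/ and a rule producing [s] before the DEF suffix would wrongly predict alternation here too.
So /s/ is underlying, and a rule of palatalization before a front vowel — /g/ and /s/ become palato-alveolar [dʒ] and [ʃ] before a front vowel — gives [ʃ].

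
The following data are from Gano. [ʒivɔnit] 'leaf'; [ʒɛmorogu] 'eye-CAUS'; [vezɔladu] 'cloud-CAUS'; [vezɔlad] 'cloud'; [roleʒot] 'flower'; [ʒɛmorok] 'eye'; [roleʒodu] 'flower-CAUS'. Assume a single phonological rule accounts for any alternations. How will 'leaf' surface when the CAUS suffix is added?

[ʒivɔnidu]

The root 'flower' surfaces as [roleʒodu] and [roleʒot], with a stem-final [d] ~ [t] alternation.
If /d/ were underlying and a rule turned it into [t] in isolation, 'cloud' would also alternate; but it has [d] in both [vezɔladu] and [vezɔlad].
The alternation reflects intervocalic voicing: voiceless stops become voiced between vowels. /t/ is underlying.
From [ʒivɔnit] the stem 'leaf' is /ʒivɔnit/; between vowels this yields [ʒivɔnidu].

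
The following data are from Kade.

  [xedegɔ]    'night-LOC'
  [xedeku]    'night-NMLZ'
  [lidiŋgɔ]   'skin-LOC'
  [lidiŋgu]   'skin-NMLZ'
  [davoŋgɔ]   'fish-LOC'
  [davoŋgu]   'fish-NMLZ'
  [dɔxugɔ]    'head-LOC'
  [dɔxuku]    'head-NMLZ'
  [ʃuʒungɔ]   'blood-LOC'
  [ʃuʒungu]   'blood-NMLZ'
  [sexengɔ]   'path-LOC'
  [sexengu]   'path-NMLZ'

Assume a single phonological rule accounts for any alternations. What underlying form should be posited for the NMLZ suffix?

The NMLZ morpheme has two allomorphs, [-gu] and [-ku].
The LOC suffix, which begins with [g], is invariant after every stem; so [g] is not altered by any rule here.
So the underlying form is /-ku/, and voiceless stops become voiced after a nasal.

/-ku/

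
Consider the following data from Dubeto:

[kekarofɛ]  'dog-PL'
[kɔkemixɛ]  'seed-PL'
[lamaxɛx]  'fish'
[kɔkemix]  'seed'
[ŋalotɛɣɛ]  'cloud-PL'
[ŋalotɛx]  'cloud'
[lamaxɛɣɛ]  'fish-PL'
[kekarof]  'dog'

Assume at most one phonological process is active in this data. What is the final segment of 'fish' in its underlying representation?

In [lamaxɛx] and [lamaxɛɣɛ] the final segment of 'fish' alternates: [x] ~ [ɣ].
But 'seed' keeps [x] in both environments ([kɔkemix], [kɔkemixɛ]), so there is no rule changing /x/ to [ɣ] before the PL suffix.
Therefore /ɣ/ is basic and [x] is derived by word-final obstruent devoicing (voiced obstruents become voiceless word-finally).

/ɣ/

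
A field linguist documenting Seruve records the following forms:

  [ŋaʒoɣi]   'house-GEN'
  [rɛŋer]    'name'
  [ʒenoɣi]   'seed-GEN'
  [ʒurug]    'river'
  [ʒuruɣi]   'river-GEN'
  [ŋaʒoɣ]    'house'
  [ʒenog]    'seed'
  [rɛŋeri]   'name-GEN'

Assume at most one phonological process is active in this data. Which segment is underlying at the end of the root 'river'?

The root 'river' surfaces as [ʒuruɣi] and [ʒurug], with a stem-final [ɣ] ~ [g] alternation.
But 'house' keeps [ɣ] in both environments ([ŋaʒoɣi], [ŋaʒoɣ]), so there is no rule changing /ɣ/ to [g] in isolation.
So /g/ is underlying, and a rule of intervocalic spirantization — voiced stops become fricatives between vowels — gives [ɣ].

/g/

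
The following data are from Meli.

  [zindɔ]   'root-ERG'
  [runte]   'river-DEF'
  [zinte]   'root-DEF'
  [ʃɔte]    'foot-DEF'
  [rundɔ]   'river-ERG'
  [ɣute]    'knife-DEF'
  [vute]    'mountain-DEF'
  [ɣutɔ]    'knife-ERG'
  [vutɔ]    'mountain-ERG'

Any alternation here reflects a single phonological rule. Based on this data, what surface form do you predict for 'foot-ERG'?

The ERG suffix surfaces as [-dɔ] and [-tɔ], depending on the final segment of the stem.
The DEF suffix, which begins with [t], is invariant after every stem; so [t] is not altered by any rule here.
So the underlying form is /-dɔ/, and voiced stops become voiceless after a vowel.
After 'foot', which ends in a vowel, the suffix surfaces as [-tɔ], giving [ʃɔtɔ].

[ʃɔtɔ]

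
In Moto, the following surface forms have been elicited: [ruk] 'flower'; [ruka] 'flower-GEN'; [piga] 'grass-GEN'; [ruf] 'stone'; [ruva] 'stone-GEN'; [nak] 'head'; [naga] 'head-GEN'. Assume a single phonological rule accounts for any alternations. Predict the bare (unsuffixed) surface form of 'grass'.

[pik]

The stem for 'head' ends in [k] in [nak] but [g] in [naga].
The stem 'flower' ([ruk], [ruka]) shows [k] unchanged in both environments, so [k] cannot be basic with [g] derived before the GEN suffix.
Therefore /g/ is basic and [k] is derived by word-final obstruent devoicing (voiced obstruents become voiceless word-finally).
From [piga] the stem 'grass' is /pig/; word-finally this yields [pik].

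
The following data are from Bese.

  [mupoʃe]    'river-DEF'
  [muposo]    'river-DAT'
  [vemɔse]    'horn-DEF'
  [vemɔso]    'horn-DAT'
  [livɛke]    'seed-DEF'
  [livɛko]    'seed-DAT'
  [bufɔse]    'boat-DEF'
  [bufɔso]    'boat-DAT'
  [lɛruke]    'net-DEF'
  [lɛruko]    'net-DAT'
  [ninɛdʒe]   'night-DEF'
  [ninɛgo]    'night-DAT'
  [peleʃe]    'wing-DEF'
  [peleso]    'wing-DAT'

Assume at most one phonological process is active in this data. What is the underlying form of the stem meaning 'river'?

The root 'river' surfaces as [mupoʃe] and [muposo], with a stem-final [ʃ] ~ [s] alternation.
The stem 'horn' ([vemɔse], [vemɔso]) shows [s] unchanged in both environments, so [s] cannot be basic with [ʃ] derived before the DEF suffix.
So /ʃ/ is underlying, and a rule of depalatalization — palato-alveolar /dʒ/ and /ʃ/ become [g] and [s] when no front vowel follows — gives [s].

/mupoʃ/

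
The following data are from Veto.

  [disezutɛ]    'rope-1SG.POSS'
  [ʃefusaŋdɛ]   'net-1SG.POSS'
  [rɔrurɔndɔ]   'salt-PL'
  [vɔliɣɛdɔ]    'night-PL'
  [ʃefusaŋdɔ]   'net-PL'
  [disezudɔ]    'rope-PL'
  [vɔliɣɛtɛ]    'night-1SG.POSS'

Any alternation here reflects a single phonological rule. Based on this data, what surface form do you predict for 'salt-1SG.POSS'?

The 1SG.POSS morpheme has two allomorphs, [-dɛ] and [-tɛ].
The PL suffix, which begins with [d], is invariant after every stem; so [d] is not altered by any rule here.
The 1SG.POSS suffix is therefore /-tɛ/ underlyingly, with post-nasal voicing: voiceless stops become voiced after a nasal.
After 'salt', which ends in a nasal, the suffix surfaces as [-dɛ], giving [rɔrurɔndɛ].

[rɔrurɔndɛ]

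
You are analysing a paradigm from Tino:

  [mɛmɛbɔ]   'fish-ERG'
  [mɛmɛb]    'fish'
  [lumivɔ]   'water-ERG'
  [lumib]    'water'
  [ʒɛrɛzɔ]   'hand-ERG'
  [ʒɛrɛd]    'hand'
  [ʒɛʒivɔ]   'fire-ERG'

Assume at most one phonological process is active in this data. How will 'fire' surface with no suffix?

The root 'water' surfaces as [lumivɔ] and [lumib], with a stem-final [v] ~ [b] alternation.
Compare 'fish', with invariant [b] in [mɛmɛbɔ] and [mɛmɛb]: an analysis with underlying /b/ and a rule producing [v] before the ERG suffix would wrongly predict alternation here too.
Therefore /v/ is basic and [b] is derived by word-final hardening (voiced fricatives become stops word-finally).
From [ʒɛʒivɔ] the stem 'fire' is /ʒɛʒiv/; word-finally this yields [ʒɛʒib].

[ʒɛʒib]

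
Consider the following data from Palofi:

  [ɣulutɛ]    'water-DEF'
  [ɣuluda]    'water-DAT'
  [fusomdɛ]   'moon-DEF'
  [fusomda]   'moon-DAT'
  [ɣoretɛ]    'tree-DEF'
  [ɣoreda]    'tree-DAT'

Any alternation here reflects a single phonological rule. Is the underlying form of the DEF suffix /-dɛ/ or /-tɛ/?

/-tɛ/

The DEF morpheme has two allomorphs, [-dɛ] and [-tɛ].
The DAT suffix, which begins with [d], is invariant after every stem; so [d] is not altered by any rule here.
The DEF suffix is therefore /-tɛ/ underlyingly, with post-nasal voicing: voiceless stops become voiced after a nasal.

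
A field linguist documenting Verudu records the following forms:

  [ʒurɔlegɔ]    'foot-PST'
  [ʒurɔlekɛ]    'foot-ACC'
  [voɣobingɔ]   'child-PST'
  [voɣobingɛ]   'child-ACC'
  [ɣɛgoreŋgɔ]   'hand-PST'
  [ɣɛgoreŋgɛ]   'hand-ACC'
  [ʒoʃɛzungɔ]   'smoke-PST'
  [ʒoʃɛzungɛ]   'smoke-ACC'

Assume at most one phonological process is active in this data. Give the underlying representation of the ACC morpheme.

/-kɛ/

The ACC suffix surfaces as [-gɛ] and [-kɛ], depending on the final segment of the stem.
By contrast the PST suffix keeps its initial [g] throughout — that segment must be underlying.
So the underlying form is /-kɛ/, and voiceless stops become voiced after a nasal.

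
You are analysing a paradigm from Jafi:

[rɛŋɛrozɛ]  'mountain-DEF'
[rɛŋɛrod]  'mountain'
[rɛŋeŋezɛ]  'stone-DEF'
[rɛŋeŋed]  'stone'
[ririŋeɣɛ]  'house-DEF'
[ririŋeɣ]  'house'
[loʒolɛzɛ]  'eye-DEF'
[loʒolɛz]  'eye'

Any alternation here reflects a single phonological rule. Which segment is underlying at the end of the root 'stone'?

'stone' shows [z] ~ [d] at the end of the stem ([rɛŋeŋezɛ] vs [rɛŋeŋed]).
But 'eye' keeps [z] in both environments ([loʒolɛzɛ], [loʒolɛz]), so there is no rule changing /z/ to [d] in isolation.
The underlying segment must be /d/; voiced stops become fricatives between vowels, yielding [z] there.

/d/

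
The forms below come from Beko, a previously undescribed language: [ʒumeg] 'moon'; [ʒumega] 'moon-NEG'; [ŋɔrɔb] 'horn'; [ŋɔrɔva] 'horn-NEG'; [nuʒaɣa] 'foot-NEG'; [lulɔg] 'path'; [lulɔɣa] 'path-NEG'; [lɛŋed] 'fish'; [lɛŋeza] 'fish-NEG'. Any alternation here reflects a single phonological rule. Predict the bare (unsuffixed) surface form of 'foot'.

'path' shows [g] ~ [ɣ] at the end of the stem ([lulɔg] vs [lulɔɣa]).
Compare 'moon', with invariant [g] in [ʒumeg] and [ʒumega]: an analysis with underlying /g/ and a rule producing [ɣ] before the NEG suffix would wrongly predict alternation here too.
Therefore /ɣ/ is basic and [g] is derived by word-final hardening (voiced fricatives become stops word-finally).
From [nuʒaɣa] the stem 'foot' is /nuʒaɣ/; word-finally this yields [nuʒag].

[nuʒag]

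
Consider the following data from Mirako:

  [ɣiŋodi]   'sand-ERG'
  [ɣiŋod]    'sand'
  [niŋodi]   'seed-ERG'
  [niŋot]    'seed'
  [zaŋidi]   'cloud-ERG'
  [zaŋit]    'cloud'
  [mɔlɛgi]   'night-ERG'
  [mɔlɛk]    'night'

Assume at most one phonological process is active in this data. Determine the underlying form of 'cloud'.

'cloud' shows [d] ~ [t] at the end of the stem ([zaŋidi] vs [zaŋit]).
Compare 'sand', with invariant [d] in [ɣiŋodi] and [ɣiŋod]: an analysis with underlying /d/ and a rule producing [t] in isolation would wrongly predict alternation here too.
The underlying segment must be /t/; voiceless stops become voiced between vowels, yielding [d] there.

/zaŋit/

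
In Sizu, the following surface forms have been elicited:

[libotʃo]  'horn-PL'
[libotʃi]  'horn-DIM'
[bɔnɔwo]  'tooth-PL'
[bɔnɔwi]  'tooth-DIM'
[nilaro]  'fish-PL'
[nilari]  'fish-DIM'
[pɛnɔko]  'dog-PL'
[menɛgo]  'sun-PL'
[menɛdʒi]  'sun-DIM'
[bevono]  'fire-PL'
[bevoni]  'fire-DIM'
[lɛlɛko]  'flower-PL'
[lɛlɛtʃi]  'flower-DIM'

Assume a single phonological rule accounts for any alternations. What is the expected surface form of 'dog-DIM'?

[pɛnɔtʃi]

The root 'flower' surfaces as [lɛlɛko] and [lɛlɛtʃi], with a stem-final [k] ~ [tʃ] alternation.
The stem 'horn' ([libotʃo], [libotʃi]) shows [tʃ] unchanged in both environments, so [tʃ] cannot be basic with [k] derived before the PL suffix.
So /k/ is underlying, and a rule of palatalization before a front vowel — /k/ and /g/ become palato-alveolar [tʃ] and [dʒ] before a front vowel — gives [tʃ].
From [pɛnɔko] the stem 'dog' is /pɛnɔk/; before a front vowel this yields [pɛnɔtʃi].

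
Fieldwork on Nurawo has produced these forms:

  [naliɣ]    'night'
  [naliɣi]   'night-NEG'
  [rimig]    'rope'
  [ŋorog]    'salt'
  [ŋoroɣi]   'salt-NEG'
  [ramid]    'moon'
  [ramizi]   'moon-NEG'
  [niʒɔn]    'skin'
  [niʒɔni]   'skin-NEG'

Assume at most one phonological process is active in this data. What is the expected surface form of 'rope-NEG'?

The root 'salt' surfaces as [ŋorog] and [ŋoroɣi], with a stem-final [g] ~ [ɣ] alternation.
But 'night' keeps [ɣ] in both environments ([naliɣ], [naliɣi]), so there is no rule changing /ɣ/ to [g] in isolation.
So /g/ is underlying, and a rule of intervocalic spirantization — voiced stops become fricatives between vowels — gives [ɣ].
From [rimig] the stem 'rope' is /rimig/; between vowels this yields [rimiɣi].

[rimiɣi]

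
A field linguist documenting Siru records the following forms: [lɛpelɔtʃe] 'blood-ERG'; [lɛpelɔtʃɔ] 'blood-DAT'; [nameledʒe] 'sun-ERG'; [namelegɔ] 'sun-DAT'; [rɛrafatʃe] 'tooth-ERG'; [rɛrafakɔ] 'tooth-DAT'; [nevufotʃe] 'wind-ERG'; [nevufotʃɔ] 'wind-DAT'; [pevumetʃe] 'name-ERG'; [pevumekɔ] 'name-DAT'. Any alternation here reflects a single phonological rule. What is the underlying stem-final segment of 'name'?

'name' shows [tʃ] ~ [k] at the end of the stem ([pevumetʃe] vs [pevumekɔ]).
The stem 'wind' ([nevufotʃe], [nevufotʃɔ]) shows [tʃ] unchanged in both environments, so [tʃ] cannot be basic with [k] derived before the DAT suffix.
The underlying segment must be /k/; /k/ and /g/ become palato-alveolar [tʃ] and [dʒ] before a front vowel, yielding [tʃ] there.

/k/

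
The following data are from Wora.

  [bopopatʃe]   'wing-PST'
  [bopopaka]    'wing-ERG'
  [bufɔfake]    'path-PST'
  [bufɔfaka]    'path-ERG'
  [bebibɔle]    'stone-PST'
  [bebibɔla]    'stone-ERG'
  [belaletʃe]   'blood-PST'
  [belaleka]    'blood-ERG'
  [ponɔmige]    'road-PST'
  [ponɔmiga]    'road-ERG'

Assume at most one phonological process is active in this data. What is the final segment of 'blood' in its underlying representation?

'blood' shows [tʃ] ~ [k] at the end of the stem ([belaletʃe] vs [belaleka]).
Compare 'path', with invariant [k] in [bufɔfake] and [bufɔfaka]: an analysis with underlying /k/ and a rule producing [tʃ] before the PST suffix would wrongly predict alternation here too.
Therefore /tʃ/ is basic and [k] is derived by depalatalization (palato-alveolar /tʃ/ becomes [k] when no front vowel follows).

/tʃ/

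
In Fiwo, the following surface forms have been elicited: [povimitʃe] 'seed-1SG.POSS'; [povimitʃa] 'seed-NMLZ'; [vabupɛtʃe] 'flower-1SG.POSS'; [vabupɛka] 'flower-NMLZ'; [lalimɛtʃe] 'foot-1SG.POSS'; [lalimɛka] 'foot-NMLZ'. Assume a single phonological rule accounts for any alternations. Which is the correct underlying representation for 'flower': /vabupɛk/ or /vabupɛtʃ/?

/vabupɛk/

'flower' shows [tʃ] ~ [k] at the end of the stem ([vabupɛtʃe] vs [vabupɛka]).
The stem 'seed' ([povimitʃe], [povimitʃa]) shows [tʃ] unchanged in both environments, so [tʃ] cannot be basic with [k] derived before the NMLZ suffix.
The alternation reflects palatalization before a front vowel: /k/ becomes palato-alveolar [tʃ] before a front vowel. /k/ is underlying.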